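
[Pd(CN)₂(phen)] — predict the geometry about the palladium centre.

Ligand charges: each cyanide is −1; 1,10-phenanthroline is neutral. With an overall charge of 0 the palladium centre must be in the +2 oxidation state.
Pd sits in group 10, so the d-electron count is 10 − 2 = 8.
Counting donor atoms: 2×cyanide (monodentate) → 2 donors; 1×1,10-phenanthroline (bidentate) → 2 donors. Coordination number = 4.
A 4d d⁸ ion has a large crystal-field splitting; square planar leaves the high-energy d_{x²−y²} orbital empty and maximises CFSE.

square planar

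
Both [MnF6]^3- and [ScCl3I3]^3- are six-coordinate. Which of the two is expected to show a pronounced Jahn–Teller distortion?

[MnF6]^3-: Summing ligand charges against the −3 overall charge gives an oxidation state of +3 for manganese. Group 7 minus oxidation state 3 gives a d⁴ configuration. Fluoride is a weak-field ligand for a first-row metal, so the complex is high-spin. The t₂g³e_g¹ (high-spin) configuration has an unevenly filled e_g set; the Jahn–Teller theorem predicts a tetragonal distortion (typically axial elongation) to lift the degeneracy.
[ScCl3I3]^3-: Summing ligand charges against the −3 overall charge gives an oxidation state of +3 for scandium. Scandium is a group-3 element; Sc(III) is therefore d⁰. The d⁰ configuration leaves the e_g set evenly filled (or empty) — no strong Jahn–Teller driving force.

[MnF6]^3-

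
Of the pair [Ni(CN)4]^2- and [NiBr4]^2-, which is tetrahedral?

For [Ni(CN)4]^2-: Summing ligand charges against the −2 overall charge gives an oxidation state of +2 for nickel. Nickel is a group-10 element; Ni(II) is therefore d⁸. Cyanide is a strong-field ligand (high in the spectrochemical series). A 3d d⁸ ion with strong-field ligands gains enough CFSE to favour square planar over tetrahedral. → square planar.
For [NiBr4]^2-: Ligand charges: each bromide is −1. With an overall charge of −2 the nickel centre must be in the +2 oxidation state. Ni sits in group 10, so the d-electron count is 10 − 2 = 8. Bromide is a weak-field ligand. With weak-field ligands the CFSE gain from square planar is small, so a 3d d⁸ ion takes the sterically preferred tetrahedral geometry. → tetrahedral.

[NiBr4]^2-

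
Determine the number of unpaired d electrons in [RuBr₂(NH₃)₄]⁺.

Each bromide is −1; ammonia is neutral; balancing the +1 overall charge requires Ru(III).
Group 8 minus oxidation state 3 gives a d⁵ configuration.
The spin state decides the count: a 4d ion has a large Δₒ and is invariably low-spin.
An octahedral low-spin d⁵ ion is t₂g⁵e_g⁰, giving 1 unpaired electron.

1 unpaired electron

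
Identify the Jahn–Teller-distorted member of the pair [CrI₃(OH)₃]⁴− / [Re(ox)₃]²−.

[CrI₃(OH)₃]⁴−

[CrI₃(OH)₃]⁴−: Summing ligand charges against the −4 overall charge gives an oxidation state of +2 for chromium. Chromium is a group-6 element; Cr(II) is therefore d⁴. Hydroxide and iodide are weak-field ligands for a first-row metal, so the complex is high-spin. The t₂g³e_g¹ (high-spin) configuration has an unevenly filled e_g set; the Jahn–Teller theorem predicts a tetragonal distortion (typically axial elongation) to lift the degeneracy.
[Re(ox)₃]²−: Summing ligand charges against the −2 overall charge gives an oxidation state of +4 for rhenium. Rhenium is a group-7 element; Re(IV) is therefore d³. The d³ configuration leaves the e_g set evenly filled (or empty) — no strong Jahn–Teller driving force.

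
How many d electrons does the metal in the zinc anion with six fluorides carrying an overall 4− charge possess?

Ligand charges: each fluoride is −1. With an overall charge of −4 the zinc centre must be in the +2 oxidation state.
Zn sits in group 12, so the d-electron count is 12 − 2 = 10.

d10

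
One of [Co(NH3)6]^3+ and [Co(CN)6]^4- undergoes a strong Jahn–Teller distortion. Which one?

[Co(NH3)6]^3+: Ligand charges: ammonia is neutral. With an overall charge of +3 the cobalt centre must be in the +3 oxidation state. Co sits in group 9, so the d-electron count is 9 − 3 = 6. Co(III) has an exceptionally large octahedral splitting and is low-spin with essentially every ligand except fluoride. The d⁶ configuration leaves the e_g set evenly filled (or empty) — no strong Jahn–Teller driving force.
[Co(CN)6]^4-: Summing ligand charges against the −4 overall charge gives an oxidation state of +2 for cobalt. Group 9 minus oxidation state 2 gives a d⁷ configuration. Cyanide is a strong-field ligand (high in the spectrochemical series) for a first-row metal, so the complex is low-spin. The t₂g⁶e_g¹ (low-spin) configuration has an unevenly filled e_g set; the Jahn–Teller theorem predicts a tetragonal distortion (typically axial elongation) to lift the degeneracy.

[Co(CN)6]^4-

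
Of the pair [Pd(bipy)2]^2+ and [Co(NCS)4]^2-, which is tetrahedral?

[Co(NCS)4]^2-

For [Pd(bipy)2]^2+: Ligand charges: 2,2′-bipyridine is neutral. With an overall charge of +2 the palladium centre must be in the +2 oxidation state. Pd sits in group 10, so the d-electron count is 10 − 2 = 8. A 4d d⁸ ion has a large crystal-field splitting; square planar leaves the high-energy d_{x²−y²} orbital empty and maximises CFSE. → square planar.
For [Co(NCS)4]^2-: Each isothiocyanate is −1; balancing the −2 overall charge requires Co(II). Group 9 minus oxidation state 2 gives a d⁷ configuration. For a high-spin 3d d⁷ ion with weak-field ligands the small Δₜ gives little square-planar CFSE advantage, so four ligands adopt the sterically favoured tetrahedral geometry. → tetrahedral.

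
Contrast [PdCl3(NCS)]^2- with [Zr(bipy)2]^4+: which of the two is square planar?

For [PdCl3(NCS)]^2-: Summing ligand charges against the −2 overall charge gives an oxidation state of +2 for palladium. Palladium is a group-10 element; Pd(II) is therefore d⁸. A 4d d⁸ ion has a large crystal-field splitting; square planar leaves the high-energy d_{x²−y²} orbital empty and maximises CFSE. → square planar.
For [Zr(bipy)2]^4+: Ligand charges: 2,2′-bipyridine is neutral. With an overall charge of +4 the zirconium centre must be in the +4 oxidation state. Zr sits in group 4, so the d-electron count is 4 − 4 = 0. A d⁰ ion has no crystal-field stabilisation preference between square planar and tetrahedral, so four ligands adopt the sterically favoured tetrahedral geometry. → tetrahedral.

[PdCl3(NCS)]^2-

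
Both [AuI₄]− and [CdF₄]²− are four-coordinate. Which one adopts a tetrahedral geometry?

For [AuI₄]−: Summing ligand charges against the −1 overall charge gives an oxidation state of +3 for gold. Au sits in group 11, so the d-electron count is 11 − 3 = 8. A 5d d⁸ ion has a large crystal-field splitting; square planar leaves the high-energy d_{x²−y²} orbital empty and maximises CFSE. → square planar.
For [CdF₄]²−: Each fluoride is −1; balancing the −2 overall charge requires Cd(II). Cadmium is a group-12 element; Cd(II) is therefore d¹⁰. A d¹⁰ ion has no crystal-field stabilisation preference between square planar and tetrahedral, so four ligands adopt the sterically favoured tetrahedral geometry. → tetrahedral.

[CdF₄]²−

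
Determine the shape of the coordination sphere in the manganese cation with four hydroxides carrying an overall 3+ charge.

tetrahedral

Ligand charges: each hydroxide is −1. With an overall charge of +3 the manganese centre must be in the +7 oxidation state.
Mn sits in group 7, so the d-electron count is 7 − 7 = 0.
Coordination number: 4.
A d⁰ ion has no crystal-field stabilisation preference between square planar and tetrahedral, so four ligands adopt the sterically favoured tetrahedral geometry.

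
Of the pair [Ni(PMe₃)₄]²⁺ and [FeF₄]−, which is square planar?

[Ni(PMe₃)₄]²⁺

For [Ni(PMe₃)₄]²⁺: Trimethylphosphine is neutral; balancing the +2 overall charge requires Ni(II). Nickel is a group-10 element; Ni(II) is therefore d⁸. Trimethylphosphine is a strong-field ligand (high in the spectrochemical series). A 3d d⁸ ion with strong-field ligands gains enough CFSE to favour square planar over tetrahedral. → square planar.
For [FeF₄]−: Each fluoride is −1; balancing the −1 overall charge requires Fe(III). Iron is a group-8 element; Fe(III) is therefore d⁵. A high-spin d⁵ ion has zero CFSE in either geometry, so four ligands adopt the sterically favoured tetrahedral geometry. → tetrahedral.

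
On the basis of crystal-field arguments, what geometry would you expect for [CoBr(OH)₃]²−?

tetrahedral

Ligand charges: each bromide is −1; each hydroxide is −1. With an overall charge of −2 the cobalt centre must be in the +2 oxidation state.
Cobalt is a group-9 element; Co(II) is therefore d⁷.
Coordination number: 4.
Bromide and hydroxide are weak-field ligands.
For a high-spin 3d d⁷ ion with weak-field ligands the small Δₜ gives little square-planar CFSE advantage, so four ligands adopt the sterically favoured tetrahedral geometry.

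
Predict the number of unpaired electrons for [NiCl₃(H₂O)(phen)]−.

2 unpaired electrons

Each chloride is −1; water is neutral; 1,10-phenanthroline is neutral; balancing the −1 overall charge requires Ni(II).
Nickel is a group-10 element; Ni(II) is therefore d⁸.
Counting donor atoms: 3×chloride (monodentate) → 3 donors; 1×water (monodentate) → 1 donor; 1×1,10-phenanthroline (bidentate) → 2 donors. Coordination number = 6.
In an octahedral field the d⁸ configuration is t₂g⁶e_g² (only one arrangement possible), giving 2 unpaired electrons.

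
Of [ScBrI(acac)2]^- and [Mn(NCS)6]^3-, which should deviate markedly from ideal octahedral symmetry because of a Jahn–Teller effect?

[Mn(NCS)6]^3-

[ScBrI(acac)2]^-: Ligand charges: each bromide is −1; each iodide is −1; each acetylacetonate is −1. With an overall charge of −1 the scandium centre must be in the +3 oxidation state. Sc sits in group 3, so the d-electron count is 3 − 3 = 0. The d⁰ configuration leaves the e_g set evenly filled (or empty) — no strong Jahn–Teller driving force.
[Mn(NCS)6]^3-: Ligand charges: each isothiocyanate is −1. With an overall charge of −3 the manganese centre must be in the +3 oxidation state. Group 7 minus oxidation state 3 gives a d⁴ configuration. Isothiocyanate is a weak-field ligand for a first-row metal, so the complex is high-spin. The t₂g³e_g¹ (high-spin) configuration has an unevenly filled e_g set; the Jahn–Teller theorem predicts a tetragonal distortion (typically axial elongation) to lift the degeneracy.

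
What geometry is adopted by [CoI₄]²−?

Each iodide is −1; balancing the −2 overall charge requires Co(II).
Group 9 minus oxidation state 2 gives a d⁷ configuration.
With 4 monodentate ligands the coordination number is 4.
Iodide is a weak-field ligand.
For a high-spin 3d d⁷ ion with weak-field ligands the small Δₜ gives little square-planar CFSE advantage, so four ligands adopt the sterically favoured tetrahedral geometry.

tetrahedral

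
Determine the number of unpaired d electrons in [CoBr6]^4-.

3 unpaired electrons

Summing ligand charges against the −4 overall charge gives an oxidation state of +2 for cobalt.
Group 9 minus oxidation state 2 gives a d⁷ configuration.
The spin state decides the count: Bromide is a weak-field ligand for a first-row metal, so the complex is high-spin.
An octahedral high-spin d⁷ ion is t₂g⁵e_g², giving 3 unpaired electrons.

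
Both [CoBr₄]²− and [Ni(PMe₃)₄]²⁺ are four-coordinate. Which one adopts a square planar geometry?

For [CoBr₄]²−: Each bromide is −1; balancing the −2 overall charge requires Co(II). Group 9 minus oxidation state 2 gives a d⁷ configuration. For a high-spin 3d d⁷ ion with weak-field ligands the small Δₜ gives little square-planar CFSE advantage, so four ligands adopt the sterically favoured tetrahedral geometry. → tetrahedral.
For [Ni(PMe₃)₄]²⁺: Summing ligand charges against the +2 overall charge gives an oxidation state of +2 for nickel. Group 10 minus oxidation state 2 gives a d⁸ configuration. Trimethylphosphine is a strong-field ligand (high in the spectrochemical series). A 3d d⁸ ion with strong-field ligands gains enough CFSE to favour square planar over tetrahedral. → square planar.

[Ni(PMe₃)₄]²⁺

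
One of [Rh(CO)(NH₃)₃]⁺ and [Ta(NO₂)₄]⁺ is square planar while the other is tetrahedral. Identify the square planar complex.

[Rh(CO)(NH₃)₃]⁺

For [Rh(CO)(NH₃)₃]⁺: Summing ligand charges against the +1 overall charge gives an oxidation state of +1 for rhodium. Rh sits in group 9, so the d-electron count is 9 − 1 = 8. A 4d d⁸ ion has a large crystal-field splitting; square planar leaves the high-energy d_{x²−y²} orbital empty and maximises CFSE. → square planar.
For [Ta(NO₂)₄]⁺: Ligand charges: each nitro (N-bound nitrite) is −1. With an overall charge of +1 the tantalum centre must be in the +5 oxidation state. Ta sits in group 5, so the d-electron count is 5 − 5 = 0. A d⁰ ion has no crystal-field stabilisation preference between square planar and tetrahedral, so four ligands adopt the sterically favoured tetrahedral geometry. → tetrahedral.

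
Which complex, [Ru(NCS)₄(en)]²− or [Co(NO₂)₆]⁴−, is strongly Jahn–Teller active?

[Co(NO₂)₆]⁴−

[Ru(NCS)₄(en)]²−: Each isothiocyanate is −1; ethylenediamine is neutral; balancing the −2 overall charge requires Ru(II). Group 8 minus oxidation state 2 gives a d⁶ configuration. A 4d ion has a large Δₒ and is invariably low-spin. The d⁶ configuration leaves the e_g set evenly filled (or empty) — no strong Jahn–Teller driving force.
[Co(NO₂)₆]⁴−: Summing ligand charges against the −4 overall charge gives an oxidation state of +2 for cobalt. Group 9 minus oxidation state 2 gives a d⁷ configuration. Nitro (N-bound nitrite) is a strong-field ligand (high in the spectrochemical series) for a first-row metal, so the complex is low-spin. The t₂g⁶e_g¹ (low-spin) configuration has an unevenly filled e_g set; the Jahn–Teller theorem predicts a tetragonal distortion (typically axial elongation) to lift the degeneracy.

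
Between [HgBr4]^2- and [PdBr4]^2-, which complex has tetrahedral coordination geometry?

[HgBr4]^2-

For [HgBr4]^2-: Ligand charges: each bromide is −1. With an overall charge of −2 the mercury centre must be in the +2 oxidation state. Mercury is a group-12 element; Hg(II) is therefore d¹⁰. A d¹⁰ ion has no crystal-field stabilisation preference between square planar and tetrahedral, so four ligands adopt the sterically favoured tetrahedral geometry. → tetrahedral.
For [PdBr4]^2-: Ligand charges: each bromide is −1. With an overall charge of −2 the palladium centre must be in the +2 oxidation state. Group 10 minus oxidation state 2 gives a d⁸ configuration. A 4d d⁸ ion has a large crystal-field splitting; square planar leaves the high-energy d_{x²−y²} orbital empty and maximises CFSE. → square planar.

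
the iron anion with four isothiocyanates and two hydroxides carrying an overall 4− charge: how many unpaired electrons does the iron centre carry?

Ligand charges: each isothiocyanate is −1; each hydroxide is −1. With an overall charge of −4 the iron centre must be in the +2 oxidation state.
Group 8 minus oxidation state 2 gives a d⁶ configuration.
The spin state decides the count: Hydroxide and isothiocyanate are weak-field ligands for a first-row metal, so the complex is high-spin.
An octahedral high-spin d⁶ ion is t₂g⁴e_g², giving 4 unpaired electrons.

4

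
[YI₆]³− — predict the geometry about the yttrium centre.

Ligand charges: each iodide is −1. With an overall charge of −3 the yttrium centre must be in the +3 oxidation state.
Y sits in group 3, so the d-electron count is 3 − 3 = 0.
With 6 monodentate ligands the coordination number is 6.
Six donors around a single metal centre give an octahedral coordination sphere.

octahedral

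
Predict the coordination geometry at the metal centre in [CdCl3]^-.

Ligand charges: each chloride is −1. With an overall charge of −1 the cadmium centre must be in the +2 oxidation state.
Cd sits in group 12, so the d-electron count is 12 − 2 = 10.
Coordination number: 3.
Three ligands around a d¹⁰ centre minimise repulsion in a trigonal-planar arrangement.

trigonal planar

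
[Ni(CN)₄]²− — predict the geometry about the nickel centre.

Summing ligand charges against the −2 overall charge gives an oxidation state of +2 for nickel.
Group 10 minus oxidation state 2 gives a d⁸ configuration.
Coordination number: 4.
Cyanide is a strong-field ligand (high in the spectrochemical series).
A 3d d⁸ ion with strong-field ligands gains enough CFSE to favour square planar over tetrahedral.

square planar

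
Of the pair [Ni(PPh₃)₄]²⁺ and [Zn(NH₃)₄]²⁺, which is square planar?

[Ni(PPh₃)₄]²⁺

For [Ni(PPh₃)₄]²⁺: Summing ligand charges against the +2 overall charge gives an oxidation state of +2 for nickel. Ni sits in group 10, so the d-electron count is 10 − 2 = 8. Triphenylphosphine is a strong-field ligand (high in the spectrochemical series). A 3d d⁸ ion with strong-field ligands gains enough CFSE to favour square planar over tetrahedral. → square planar.
For [Zn(NH₃)₄]²⁺: Ligand charges: ammonia is neutral. With an overall charge of +2 the zinc centre must be in the +2 oxidation state. Zinc is a group-12 element; Zn(II) is therefore d¹⁰. A d¹⁰ ion has no crystal-field stabilisation preference between square planar and tetrahedral, so four ligands adopt the sterically favoured tetrahedral geometry. → tetrahedral.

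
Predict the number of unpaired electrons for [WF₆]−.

1 unpaired electron

Summing ligand charges against the −1 overall charge gives an oxidation state of +5 for tungsten.
Tungsten is a group-6 element; W(V) is therefore d¹.
In an octahedral field the d¹ configuration is t₂g¹e_g⁰ (only one arrangement possible), giving 1 unpaired electron.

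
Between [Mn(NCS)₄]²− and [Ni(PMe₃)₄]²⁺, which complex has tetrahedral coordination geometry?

[Mn(NCS)₄]²−

For [Mn(NCS)₄]²−: Each isothiocyanate is −1; balancing the −2 overall charge requires Mn(II). Manganese is a group-7 element; Mn(II) is therefore d⁵. A high-spin d⁵ ion has zero CFSE in either geometry, so four ligands adopt the sterically favoured tetrahedral geometry. → tetrahedral.
For [Ni(PMe₃)₄]²⁺: Summing ligand charges against the +2 overall charge gives an oxidation state of +2 for nickel. Group 10 minus oxidation state 2 gives a d⁸ configuration. Trimethylphosphine is a strong-field ligand (high in the spectrochemical series). A 3d d⁸ ion with strong-field ligands gains enough CFSE to favour square planar over tetrahedral. → square planar.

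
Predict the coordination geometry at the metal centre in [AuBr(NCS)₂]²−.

trigonal planar

Ligand charges: each bromide is −1; each isothiocyanate is −1. With an overall charge of −2 the gold centre must be in the +1 oxidation state.
Group 11 minus oxidation state 1 gives a d¹⁰ configuration.
Coordination number: 3.
Three ligands around a d¹⁰ centre minimise repulsion in a trigonal-planar arrangement.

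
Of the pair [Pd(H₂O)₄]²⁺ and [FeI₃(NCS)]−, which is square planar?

[Pd(H₂O)₄]²⁺

For [Pd(H₂O)₄]²⁺: Ligand charges: water is neutral. With an overall charge of +2 the palladium centre must be in the +2 oxidation state. Group 10 minus oxidation state 2 gives a d⁸ configuration. A 4d d⁸ ion has a large crystal-field splitting; square planar leaves the high-energy d_{x²−y²} orbital empty and maximises CFSE. → square planar.
For [FeI₃(NCS)]−: Ligand charges: each iodide is −1; each isothiocyanate is −1. With an overall charge of −1 the iron centre must be in the +3 oxidation state. Iron is a group-8 element; Fe(III) is therefore d⁵. A high-spin d⁵ ion has zero CFSE in either geometry, so four ligands adopt the sterically favoured tetrahedral geometry. → tetrahedral.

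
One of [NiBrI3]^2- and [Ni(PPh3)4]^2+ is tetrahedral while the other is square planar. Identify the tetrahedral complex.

For [NiBrI3]^2-: Summing ligand charges against the −2 overall charge gives an oxidation state of +2 for nickel. Ni sits in group 10, so the d-electron count is 10 − 2 = 8. Bromide and iodide are weak-field ligands. With weak-field ligands the CFSE gain from square planar is small, so a 3d d⁸ ion takes the sterically preferred tetrahedral geometry. → tetrahedral.
For [Ni(PPh3)4]^2+: Triphenylphosphine is neutral; balancing the +2 overall charge requires Ni(II). Ni sits in group 10, so the d-electron count is 10 − 2 = 8. Triphenylphosphine is a strong-field ligand (high in the spectrochemical series). A 3d d⁸ ion with strong-field ligands gains enough CFSE to favour square planar over tetrahedral. → square planar.

[NiBrI3]^2-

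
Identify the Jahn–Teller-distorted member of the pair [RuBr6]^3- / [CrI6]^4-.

[CrI6]^4-

[RuBr6]^3-: Summing ligand charges against the −3 overall charge gives an oxidation state of +3 for ruthenium. Group 8 minus oxidation state 3 gives a d⁵ configuration. A 4d ion has a large Δₒ and is invariably low-spin. The d⁵ configuration leaves the e_g set evenly filled (or empty) — no strong Jahn–Teller driving force.
[CrI6]^4-: Each iodide is −1; balancing the −4 overall charge requires Cr(II). Cr sits in group 6, so the d-electron count is 6 − 2 = 4. Iodide is a weak-field ligand for a first-row metal, so the complex is high-spin. The t₂g³e_g¹ (high-spin) configuration has an unevenly filled e_g set; the Jahn–Teller theorem predicts a tetragonal distortion (typically axial elongation) to lift the degeneracy.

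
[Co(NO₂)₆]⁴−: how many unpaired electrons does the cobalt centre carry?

1

Ligand charges: each nitro (N-bound nitrite) is −1. With an overall charge of −4 the cobalt centre must be in the +2 oxidation state.
Cobalt is a group-9 element; Co(II) is therefore d⁷.
The spin state decides the count: Nitro (N-bound nitrite) is a strong-field ligand (high in the spectrochemical series) for a first-row metal, so the complex is low-spin.
An octahedral low-spin d⁷ ion is t₂g⁶e_g¹, giving 1 unpaired electron.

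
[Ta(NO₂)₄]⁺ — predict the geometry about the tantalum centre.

Ligand charges: each nitro (N-bound nitrite) is −1. With an overall charge of +1 the tantalum centre must be in the +5 oxidation state.
Tantalum is a group-5 element; Ta(V) is therefore d⁰.
Coordination number: 4.
A d⁰ ion has no crystal-field stabilisation preference between square planar and tetrahedral, so four ligands adopt the sterically favoured tetrahedral geometry.

tetrahedral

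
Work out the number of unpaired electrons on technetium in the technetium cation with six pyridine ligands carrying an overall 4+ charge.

Ligand charges: pyridine is neutral. With an overall charge of +4 the technetium centre must be in the +4 oxidation state.
Group 7 minus oxidation state 4 gives a d³ configuration.
In an octahedral field the d³ configuration is t₂g³e_g⁰ (only one arrangement possible), giving 3 unpaired electrons.

3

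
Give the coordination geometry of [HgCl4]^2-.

Ligand charges: each chloride is −1. With an overall charge of −2 the mercury centre must be in the +2 oxidation state.
Mercury is a group-12 element; Hg(II) is therefore d¹⁰.
With 4 monodentate ligands the coordination number is 4.
A d¹⁰ ion has no crystal-field stabilisation preference between square planar and tetrahedral, so four ligands adopt the sterically favoured tetrahedral geometry.

tetrahedral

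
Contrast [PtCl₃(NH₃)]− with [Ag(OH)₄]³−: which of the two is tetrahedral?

[Ag(OH)₄]³−

For [PtCl₃(NH₃)]−: Each chloride is −1; ammonia is neutral; balancing the −1 overall charge requires Pt(II). Group 10 minus oxidation state 2 gives a d⁸ configuration. A 5d d⁸ ion has a large crystal-field splitting; square planar leaves the high-energy d_{x²−y²} orbital empty and maximises CFSE. → square planar.
For [Ag(OH)₄]³−: Ligand charges: each hydroxide is −1. With an overall charge of −3 the silver centre must be in the +1 oxidation state. Silver is a group-11 element; Ag(I) is therefore d¹⁰. A d¹⁰ ion has no crystal-field stabilisation preference between square planar and tetrahedral, so four ligands adopt the sterically favoured tetrahedral geometry. → tetrahedral.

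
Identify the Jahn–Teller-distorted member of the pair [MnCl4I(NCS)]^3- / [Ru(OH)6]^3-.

[MnCl4I(NCS)]^3-: Each chloride is −1; each iodide is −1; each isothiocyanate is −1; balancing the −3 overall charge requires Mn(III). Group 7 minus oxidation state 3 gives a d⁴ configuration. Chloride, iodide, and isothiocyanate are weak-field ligands for a first-row metal, so the complex is high-spin. The t₂g³e_g¹ (high-spin) configuration has an unevenly filled e_g set; the Jahn–Teller theorem predicts a tetragonal distortion (typically axial elongation) to lift the degeneracy.
[Ru(OH)6]^3-: Ligand charges: each hydroxide is −1. With an overall charge of −3 the ruthenium centre must be in the +3 oxidation state. Ruthenium is a group-8 element; Ru(III) is therefore d⁵. A 4d ion has a large Δₒ and is invariably low-spin. The d⁵ configuration leaves the e_g set evenly filled (or empty) — no strong Jahn–Teller driving force.

[MnCl4I(NCS)]^3-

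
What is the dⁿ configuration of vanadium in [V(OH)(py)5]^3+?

d1

Ligand charges: each hydroxide is −1; pyridine is neutral. With an overall charge of +3 the vanadium centre must be in the +4 oxidation state.
Vanadium is a group-5 element; V(IV) is therefore d¹.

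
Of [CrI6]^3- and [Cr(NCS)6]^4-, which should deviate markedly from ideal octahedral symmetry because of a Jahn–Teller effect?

[CrI6]^3-: Each iodide is −1; balancing the −3 overall charge requires Cr(III). Chromium is a group-6 element; Cr(III) is therefore d³. The d³ configuration leaves the e_g set evenly filled (or empty) — no strong Jahn–Teller driving force.
[Cr(NCS)6]^4-: Ligand charges: each isothiocyanate is −1. With an overall charge of −4 the chromium centre must be in the +2 oxidation state. Cr sits in group 6, so the d-electron count is 6 − 2 = 4. Isothiocyanate is a weak-field ligand for a first-row metal, so the complex is high-spin. The t₂g³e_g¹ (high-spin) configuration has an unevenly filled e_g set; the Jahn–Teller theorem predicts a tetragonal distortion (typically axial elongation) to lift the degeneracy.

[Cr(NCS)6]^4-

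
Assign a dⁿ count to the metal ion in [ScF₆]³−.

Ligand charges: each fluoride is −1. With an overall charge of −3 the scandium centre must be in the +3 oxidation state.
Group 3 minus oxidation state 3 gives a d⁰ configuration.

d⁰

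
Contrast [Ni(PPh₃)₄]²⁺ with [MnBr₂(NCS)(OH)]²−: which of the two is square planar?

For [Ni(PPh₃)₄]²⁺: Triphenylphosphine is neutral; balancing the +2 overall charge requires Ni(II). Ni sits in group 10, so the d-electron count is 10 − 2 = 8. Triphenylphosphine is a strong-field ligand (high in the spectrochemical series). A 3d d⁸ ion with strong-field ligands gains enough CFSE to favour square planar over tetrahedral. → square planar.
For [MnBr₂(NCS)(OH)]²−: Summing ligand charges against the −2 overall charge gives an oxidation state of +2 for manganese. Manganese is a group-7 element; Mn(II) is therefore d⁵. A high-spin d⁵ ion has zero CFSE in either geometry, so four ligands adopt the sterically favoured tetrahedral geometry. → tetrahedral.

[Ni(PPh₃)₄]²⁺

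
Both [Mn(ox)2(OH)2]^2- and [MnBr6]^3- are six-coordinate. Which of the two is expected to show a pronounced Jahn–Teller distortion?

[MnBr6]^3-

[Mn(ox)2(OH)2]^2-: Each oxalate is −2; each hydroxide is −1; balancing the −2 overall charge requires Mn(IV). Mn sits in group 7, so the d-electron count is 7 − 4 = 3. The d³ configuration leaves the e_g set evenly filled (or empty) — no strong Jahn–Teller driving force.
[MnBr6]^3-: Ligand charges: each bromide is −1. With an overall charge of −3 the manganese centre must be in the +3 oxidation state. Mn sits in group 7, so the d-electron count is 7 − 3 = 4. Bromide is a weak-field ligand for a first-row metal, so the complex is high-spin. The t₂g³e_g¹ (high-spin) configuration has an unevenly filled e_g set; the Jahn–Teller theorem predicts a tetragonal distortion (typically axial elongation) to lift the degeneracy.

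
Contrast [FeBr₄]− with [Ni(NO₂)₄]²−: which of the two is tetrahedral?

For [FeBr₄]−: Each bromide is −1; balancing the −1 overall charge requires Fe(III). Group 8 minus oxidation state 3 gives a d⁵ configuration. A high-spin d⁵ ion has zero CFSE in either geometry, so four ligands adopt the sterically favoured tetrahedral geometry. → tetrahedral.
For [Ni(NO₂)₄]²−: Each nitro (N-bound nitrite) is −1; balancing the −2 overall charge requires Ni(II). Ni sits in group 10, so the d-electron count is 10 − 2 = 8. Nitro (N-bound nitrite) is a strong-field ligand (high in the spectrochemical series). A 3d d⁸ ion with strong-field ligands gains enough CFSE to favour square planar over tetrahedral. → square planar.

[FeBr₄]−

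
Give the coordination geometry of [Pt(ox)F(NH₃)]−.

Summing ligand charges against the −1 overall charge gives an oxidation state of +2 for platinum.
Group 10 minus oxidation state 2 gives a d⁸ configuration.
Counting donor atoms: 1×oxalate (bidentate) → 2 donors; 1×fluoride (monodentate) → 1 donor; 1×ammonia (monodentate) → 1 donor. Coordination number = 4.
A 5d d⁸ ion has a large crystal-field splitting; square planar leaves the high-energy d_{x²−y²} orbital empty and maximises CFSE.

square planar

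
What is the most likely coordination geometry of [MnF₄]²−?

Ligand charges: each fluoride is −1. With an overall charge of −2 the manganese centre must be in the +2 oxidation state.
Group 7 minus oxidation state 2 gives a d⁵ configuration.
With 4 monodentate ligands the coordination number is 4.
Fluoride is a weak-field ligand.
A high-spin d⁵ ion has zero CFSE in either geometry, so four ligands adopt the sterically favoured tetrahedral geometry.

tetrahedral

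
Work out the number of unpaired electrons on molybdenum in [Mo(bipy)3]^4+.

Summing ligand charges against the +4 overall charge gives an oxidation state of +4 for molybdenum.
Group 6 minus oxidation state 4 gives a d² configuration.
Counting donor atoms: 3×2,2′-bipyridine (bidentate) → 6 donors. Coordination number = 6.
In an octahedral field the d² configuration is t₂g²e_g⁰ (only one arrangement possible), giving 2 unpaired electrons.

2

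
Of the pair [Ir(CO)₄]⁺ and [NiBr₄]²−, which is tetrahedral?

For [Ir(CO)₄]⁺: Carbonyl is neutral; balancing the +1 overall charge requires Ir(I). Iridium is a group-9 element; Ir(I) is therefore d⁸. A 5d d⁸ ion has a large crystal-field splitting; square planar leaves the high-energy d_{x²−y²} orbital empty and maximises CFSE. → square planar.
For [NiBr₄]²−: Summing ligand charges against the −2 overall charge gives an oxidation state of +2 for nickel. Group 10 minus oxidation state 2 gives a d⁸ configuration. Bromide is a weak-field ligand. With weak-field ligands the CFSE gain from square planar is small, so a 3d d⁸ ion takes the sterically preferred tetrahedral geometry. → tetrahedral.

[NiBr₄]²−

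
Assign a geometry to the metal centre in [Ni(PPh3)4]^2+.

square planar

Summing ligand charges against the +2 overall charge gives an oxidation state of +2 for nickel.
Nickel is a group-10 element; Ni(II) is therefore d⁸.
With 4 monodentate ligands the coordination number is 4.
Triphenylphosphine is a strong-field ligand (high in the spectrochemical series).
A 3d d⁸ ion with strong-field ligands gains enough CFSE to favour square planar over tetrahedral.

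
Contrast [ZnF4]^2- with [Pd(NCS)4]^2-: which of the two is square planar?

[Pd(NCS)4]^2-

For [ZnF4]^2-: Ligand charges: each fluoride is −1. With an overall charge of −2 the zinc centre must be in the +2 oxidation state. Zinc is a group-12 element; Zn(II) is therefore d¹⁰. A d¹⁰ ion has no crystal-field stabilisation preference between square planar and tetrahedral, so four ligands adopt the sterically favoured tetrahedral geometry. → tetrahedral.
For [Pd(NCS)4]^2-: Summing ligand charges against the −2 overall charge gives an oxidation state of +2 for palladium. Palladium is a group-10 element; Pd(II) is therefore d⁸. A 4d d⁸ ion has a large crystal-field splitting; square planar leaves the high-energy d_{x²−y²} orbital empty and maximises CFSE. → square planar.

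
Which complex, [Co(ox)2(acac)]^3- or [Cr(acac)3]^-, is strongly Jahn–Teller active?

[Cr(acac)3]^-

[Co(ox)2(acac)]^3-: Each oxalate is −2; each acetylacetonate is −1; balancing the −3 overall charge requires Co(II). Group 9 minus oxidation state 2 gives a d⁷ configuration. Acetylacetonate and oxalate are weak-field ligands for a first-row metal, so the complex is high-spin. The d⁷ configuration leaves the e_g set evenly filled (or empty) — no strong Jahn–Teller driving force.
[Cr(acac)3]^-: Each acetylacetonate is −1; balancing the −1 overall charge requires Cr(II). Group 6 minus oxidation state 2 gives a d⁴ configuration. Acetylacetonate is a weak-field ligand for a first-row metal, so the complex is high-spin. The t₂g³e_g¹ (high-spin) configuration has an unevenly filled e_g set; the Jahn–Teller theorem predicts a tetragonal distortion (typically axial elongation) to lift the degeneracy.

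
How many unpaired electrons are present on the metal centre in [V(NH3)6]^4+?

Summing ligand charges against the +4 overall charge gives an oxidation state of +4 for vanadium.
V sits in group 5, so the d-electron count is 5 − 4 = 1.
In an octahedral field the d¹ configuration is t₂g¹e_g⁰ (only one arrangement possible), giving 1 unpaired electron.

1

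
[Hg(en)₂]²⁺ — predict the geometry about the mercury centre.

Summing ligand charges against the +2 overall charge gives an oxidation state of +2 for mercury.
Mercury is a group-12 element; Hg(II) is therefore d¹⁰.
Counting donor atoms: 2×ethylenediamine (bidentate) → 4 donors. Coordination number = 4.
A d¹⁰ ion has no crystal-field stabilisation preference between square planar and tetrahedral, so four ligands adopt the sterically favoured tetrahedral geometry.

tetrahedral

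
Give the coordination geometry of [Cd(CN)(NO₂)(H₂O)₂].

Each cyanide is −1; each nitro (N-bound nitrite) is −1; water is neutral; balancing the 0 overall charge requires Cd(II).
Cadmium is a group-12 element; Cd(II) is therefore d¹⁰.
With 4 monodentate ligands the coordination number is 4.
A d¹⁰ ion has no crystal-field stabilisation preference between square planar and tetrahedral, so four ligands adopt the sterically favoured tetrahedral geometry.

tetrahedral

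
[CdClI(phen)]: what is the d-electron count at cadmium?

d10

Ligand charges: each chloride is −1; each iodide is −1; 1,10-phenanthroline is neutral. With an overall charge of 0 the cadmium centre must be in the +2 oxidation state.
Group 12 minus oxidation state 2 gives a d¹⁰ configuration.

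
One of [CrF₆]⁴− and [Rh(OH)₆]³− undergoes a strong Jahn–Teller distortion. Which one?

[CrF₆]⁴−

[CrF₆]⁴−: Each fluoride is −1; balancing the −4 overall charge requires Cr(II). Chromium is a group-6 element; Cr(II) is therefore d⁴. Fluoride is a weak-field ligand for a first-row metal, so the complex is high-spin. The t₂g³e_g¹ (high-spin) configuration has an unevenly filled e_g set; the Jahn–Teller theorem predicts a tetragonal distortion (typically axial elongation) to lift the degeneracy.
[Rh(OH)₆]³−: Summing ligand charges against the −3 overall charge gives an oxidation state of +3 for rhodium. Rh sits in group 9, so the d-electron count is 9 − 3 = 6. A 4d ion has a large Δₒ and is invariably low-spin. The d⁶ configuration leaves the e_g set evenly filled (or empty) — no strong Jahn–Teller driving force.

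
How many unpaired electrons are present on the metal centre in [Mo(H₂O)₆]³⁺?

3 unpaired electrons

Ligand charges: water is neutral. With an overall charge of +3 the molybdenum centre must be in the +3 oxidation state.
Group 6 minus oxidation state 3 gives a d³ configuration.
In an octahedral field the d³ configuration is t₂g³e_g⁰ (only one arrangement possible), giving 3 unpaired electrons.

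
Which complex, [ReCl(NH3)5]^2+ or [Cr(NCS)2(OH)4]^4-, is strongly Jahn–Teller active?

[ReCl(NH3)5]^2+: Ligand charges: each chloride is −1; ammonia is neutral. With an overall charge of +2 the rhenium centre must be in the +3 oxidation state. Group 7 minus oxidation state 3 gives a d⁴ configuration. A 5d ion has a large Δₒ and is invariably low-spin. The d⁴ configuration leaves the e_g set evenly filled (or empty) — no strong Jahn–Teller driving force.
[Cr(NCS)2(OH)4]^4-: Ligand charges: each isothiocyanate is −1; each hydroxide is −1. With an overall charge of −4 the chromium centre must be in the +2 oxidation state. Chromium is a group-6 element; Cr(II) is therefore d⁴. Hydroxide and isothiocyanate are weak-field ligands for a first-row metal, so the complex is high-spin. The t₂g³e_g¹ (high-spin) configuration has an unevenly filled e_g set; the Jahn–Teller theorem predicts a tetragonal distortion (typically axial elongation) to lift the degeneracy.

[Cr(NCS)2(OH)4]^4-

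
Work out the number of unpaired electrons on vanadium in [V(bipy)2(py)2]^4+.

2,2′-bipyridine is neutral; pyridine is neutral; balancing the +4 overall charge requires V(IV).
Vanadium is a group-5 element; V(IV) is therefore d¹.
Counting donor atoms: 2×2,2′-bipyridine (bidentate) → 4 donors; 2×pyridine (monodentate) → 2 donors. Coordination number = 6.
In an octahedral field the d¹ configuration is t₂g¹e_g⁰ (only one arrangement possible), giving 1 unpaired electron.

1 unpaired electron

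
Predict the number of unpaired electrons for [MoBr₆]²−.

2

Summing ligand charges against the −2 overall charge gives an oxidation state of +4 for molybdenum.
Molybdenum is a group-6 element; Mo(IV) is therefore d².
In an octahedral field the d² configuration is t₂g²e_g⁰ (only one arrangement possible), giving 2 unpaired electrons.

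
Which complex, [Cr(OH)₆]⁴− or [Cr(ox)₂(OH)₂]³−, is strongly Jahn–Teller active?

[Cr(OH)₆]⁴−

[Cr(OH)₆]⁴−: Ligand charges: each hydroxide is −1. With an overall charge of −4 the chromium centre must be in the +2 oxidation state. Chromium is a group-6 element; Cr(II) is therefore d⁴. Hydroxide is a weak-field ligand for a first-row metal, so the complex is high-spin. The t₂g³e_g¹ (high-spin) configuration has an unevenly filled e_g set; the Jahn–Teller theorem predicts a tetragonal distortion (typically axial elongation) to lift the degeneracy.
[Cr(ox)₂(OH)₂]³−: Summing ligand charges against the −3 overall charge gives an oxidation state of +3 for chromium. Group 6 minus oxidation state 3 gives a d³ configuration. The d³ configuration leaves the e_g set evenly filled (or empty) — no strong Jahn–Teller driving force.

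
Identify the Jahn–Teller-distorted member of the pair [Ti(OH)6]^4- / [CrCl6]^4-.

[CrCl6]^4-

[Ti(OH)6]^4-: Ligand charges: each hydroxide is −1. With an overall charge of −4 the titanium centre must be in the +2 oxidation state. Group 4 minus oxidation state 2 gives a d² configuration. The d² configuration leaves the e_g set evenly filled (or empty) — no strong Jahn–Teller driving force.
[CrCl6]^4-: Ligand charges: each chloride is −1. With an overall charge of −4 the chromium centre must be in the +2 oxidation state. Group 6 minus oxidation state 2 gives a d⁴ configuration. Chloride is a weak-field ligand for a first-row metal, so the complex is high-spin. The t₂g³e_g¹ (high-spin) configuration has an unevenly filled e_g set; the Jahn–Teller theorem predicts a tetragonal distortion (typically axial elongation) to lift the degeneracy.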